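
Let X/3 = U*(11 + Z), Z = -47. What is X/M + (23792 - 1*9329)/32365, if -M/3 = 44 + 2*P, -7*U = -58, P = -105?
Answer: -25386057/18804065 ≈ -1.3500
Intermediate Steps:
U = 58/7 (U = -⅐*(-58) = 58/7 ≈ 8.2857)
M = 498 (M = -3*(44 + 2*(-105)) = -3*(44 - 210) = -3*(-166) = 498)
X = -6264/7 (X = 3*(58*(11 - 47)/7) = 3*((58/7)*(-36)) = 3*(-2088/7) = -6264/7 ≈ -894.86)
X/M + (23792 - 1*9329)/32365 = -6264/7/498 + (23792 - 1*9329)/32365 = -6264/7*1/498 + (23792 - 9329)*(1/32365) = -1044/581 + 14463*(1/32365) = -1044/581 + 14463/32365 = -25386057/18804065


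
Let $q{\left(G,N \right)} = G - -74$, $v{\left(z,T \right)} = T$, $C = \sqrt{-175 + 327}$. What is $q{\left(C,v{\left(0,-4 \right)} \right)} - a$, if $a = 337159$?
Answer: $-337085 + 2 \sqrt{38} \approx -3.3707 \cdot 10^{5}$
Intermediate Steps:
$C = 2 \sqrt{38}$ ($C = \sqrt{152} = 2 \sqrt{38} \approx 12.329$)
$q{\left(G,N \right)} = 74 + G$ ($q{\left(G,N \right)} = G + 74 = 74 + G$)
$q{\left(C,v{\left(0,-4 \right)} \right)} - a = \left(74 + 2 \sqrt{38}\right) - 337159 = -337085 + 2 \sqrt{38}$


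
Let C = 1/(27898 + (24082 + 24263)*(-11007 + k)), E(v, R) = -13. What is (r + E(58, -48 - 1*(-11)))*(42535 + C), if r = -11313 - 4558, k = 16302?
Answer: -172970154099433504/256014673 ≈ -6.7563e+8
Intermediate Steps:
C = 1/256014673 (C = 1/(27898 + (24082 + 24263)*(-11007 + 16302)) = 1/(27898 + 48345*5295) = 1/(27898 + 255986775) = 1/256014673 ≈ 3.9060e-9)
r = -15871
(r + E(58, -48 - 1*(-11)))*(42535 + C) = (-15871 - 13)*(42535 + 1/256014673) = -15884*10889584116056/256014673 = -172970154099433504/256014673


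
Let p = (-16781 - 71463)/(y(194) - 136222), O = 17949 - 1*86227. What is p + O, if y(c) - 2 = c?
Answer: -4643747492/68013 ≈ -68277.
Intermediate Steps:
O = -68278 (O = 17949 - 86227 = -68278)
y(c) = 2 + c
p = 44122/68013 (p = (-16781 - 71463)/((2 + 194) - 136222) = -88244/(196 - 136222) = -88244/(-136026) = -88244*(-1/136026) = 44122/68013 ≈ 0.64873)
p + O = 44122/68013 - 68278 = -4643747492/68013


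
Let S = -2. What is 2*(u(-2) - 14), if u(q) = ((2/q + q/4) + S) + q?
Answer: -39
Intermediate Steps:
u(q) = -2 + 2/q + 5*q/4 (u(q) = ((2/q + q/4) - 2) + q = (-2 + 2/q + q/4) + q = -2 + 2/q + 5*q/4)
2*(u(-2) - 14) = 2*((-2 + 2/(-2) + (5/4)*(-2)) - 14) = 2*((-2 + 2*(-½) - 5/2) - 14) = 2*((-2 - 1 - 5/2) - 14) = 2*(-11/2 - 14) = 2*(-39/2) = -39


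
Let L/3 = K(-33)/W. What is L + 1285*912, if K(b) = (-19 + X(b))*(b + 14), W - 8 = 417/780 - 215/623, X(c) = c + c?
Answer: 518460011380/442179 ≈ 1.1725e+6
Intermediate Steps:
X(c) = 2*c
W = 1326537/161980 (W = 8 + (417/780 - 215/623) = 8 + (417*(1/780) - 215*1/623) = 8 + (139/260 - 215/623) = 8 + 30697/161980 = 1326537/161980 ≈ 8.1895)
K(b) = (-19 + 2*b)*(14 + b) (K(b) = (-19 + 2*b)*(b + 14) = (-19 + 2*b)*(14 + b))
L = 261597700/442179 (L = 3*((-266 + 2*(-33)² + 9*(-33))/(1326537/161980)) = 3*((-266 + 2*1089 - 297)*(161980/1326537)) = 3*((-266 + 2178 - 297)*(161980/1326537)) = 3*(1615*(161980/1326537)) = 3*(261597700/1326537) = 261597700/442179 ≈ 591.61)
L + 1285*912 = 261597700/442179 + 1285*912 = 261597700/442179 + 1171920 = 518460011380/442179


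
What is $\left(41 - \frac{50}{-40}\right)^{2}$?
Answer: $\frac{28561}{16} \approx 1785.1$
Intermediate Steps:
$\left(41 - \frac{50}{-40}\right)^{2} = \left(41 - - \frac{5}{4}\right)^{2} = \left(41 + \frac{5}{4}\right)^{2} = \left(\frac{169}{4}\right)^{2} = \frac{28561}{16}$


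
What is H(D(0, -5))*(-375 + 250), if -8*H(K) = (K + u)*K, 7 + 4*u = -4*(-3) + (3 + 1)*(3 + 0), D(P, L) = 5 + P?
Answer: 23125/32 ≈ 722.66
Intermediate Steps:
u = 17/4 (u = -7/4 + (-4*(-3) + (3 + 1)*(3 + 0))/4 = -7/4 + (12 + 4*3)/4 = -7/4 + (12 + 12)/4 = -7/4 + (¼)*24 = -7/4 + 6 = 17/4 ≈ 4.2500)
H(K) = -K*(17/4 + K)/8 (H(K) = -(K + 17/4)*K/8 = -(17/4 + K)*K/8 = -K*(17/4 + K)/8)
H(D(0, -5))*(-375 + 250) = (-(5 + 0)*(17 + 4*(5 + 0))/32)*(-375 + 250) = -1/32*5*(17 + 4*5)*(-125) = -1/32*5*(17 + 20)*(-125) = -1/32*5*37*(-125) = -185/32*(-125) = 23125/32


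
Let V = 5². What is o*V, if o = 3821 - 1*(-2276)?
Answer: 152425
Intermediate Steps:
o = 6097 (o = 3821 + 2276 = 6097)
V = 25
o*V = 6097*25 = 152425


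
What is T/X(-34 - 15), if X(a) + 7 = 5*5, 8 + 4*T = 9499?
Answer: 9491/72 ≈ 131.82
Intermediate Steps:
T = 9491/4 (T = -2 + (1/4)*9499 = -2 + 9499/4 = 9491/4 ≈ 2372.8)
X(a) = 18 (X(a) = -7 + 5*5 = -7 + 25 = 18)
T/X(-34 - 15) = (9491/4)/18 = (9491/4)*(1/18) = 9491/72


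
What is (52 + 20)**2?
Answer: 5184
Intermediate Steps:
(52 + 20)**2 = 72**2 = 5184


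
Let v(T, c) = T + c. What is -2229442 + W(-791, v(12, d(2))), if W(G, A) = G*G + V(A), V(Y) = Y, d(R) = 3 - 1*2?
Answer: -1603748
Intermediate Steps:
d(R) = 1 (d(R) = 3 - 2 = 1)
W(G, A) = A + G² (W(G, A) = G*G + A = G² + A = A + G²)
-2229442 + W(-791, v(12, d(2))) = -2229442 + ((12 + 1) + (-791)²) = -2229442 + (13 + 625681) = -2229442 + 625694 = -1603748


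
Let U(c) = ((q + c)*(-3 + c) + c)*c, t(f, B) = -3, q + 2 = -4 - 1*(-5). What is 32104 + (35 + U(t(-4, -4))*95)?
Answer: 26154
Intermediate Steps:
q = -1 (q = -2 + (-4 - 1*(-5)) = -2 + (-4 + 5) = -2 + 1 = -1)
U(c) = c*(c + (-1 + c)*(-3 + c)) (U(c) = ((-1 + c)*(-3 + c) + c)*c = (c + (-1 + c)*(-3 + c))*c = c*(c + (-1 + c)*(-3 + c)))
32104 + (35 + U(t(-4, -4))*95) = 32104 + (35 - 3*(3 + (-3)**2 - 3*(-3))*95) = 32104 + (35 - 3*(3 + 9 + 9)*95) = 32104 + (35 - 3*21*95) = 32104 + (35 - 63*95) = 32104 + (35 - 5985) = 32104 - 5950 = 26154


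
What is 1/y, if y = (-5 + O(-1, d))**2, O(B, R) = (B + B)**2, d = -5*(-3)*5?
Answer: 1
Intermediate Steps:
d = 75 (d = 15*5 = 75)
O(B, R) = 4*B**2 (O(B, R) = (2*B)**2 = 4*B**2)
y = 1 (y = (-5 + 4*(-1)**2)**2 = (-5 + 4*1)**2 = (-5 + 4)**2 = (-1)**2 = 1)
1/y = 1/1 = 1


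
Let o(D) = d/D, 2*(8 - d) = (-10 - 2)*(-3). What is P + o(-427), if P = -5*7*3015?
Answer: -45059165/427 ≈ -1.0553e+5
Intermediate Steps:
d = -10 (d = 8 - (-10 - 2)*(-3)/2 = 8 - (-6)*(-3) = 8 - ½*36 = 8 - 18 = -10)
o(D) = -10/D
P = -105525 (P = -35*3015 = -105525)
P + o(-427) = -105525 - 10/(-427) = -105525 - 10*(-1/427) = -105525 + 10/427 = -45059165/427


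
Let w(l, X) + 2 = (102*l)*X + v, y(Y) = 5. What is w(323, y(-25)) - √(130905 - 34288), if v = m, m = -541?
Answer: 164187 - √96617 ≈ 1.6388e+5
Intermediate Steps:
v = -541
w(l, X) = -543 + 102*X*l (w(l, X) = -2 + ((102*l)*X - 541) = -2 + (102*X*l - 541) = -2 + (-541 + 102*X*l) = -543 + 102*X*l)
w(323, y(-25)) - √(130905 - 34288) = (-543 + 102*5*323) - √(130905 - 34288) = (-543 + 164730) - √96617 = 164187 - √96617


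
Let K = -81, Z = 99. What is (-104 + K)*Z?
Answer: -18315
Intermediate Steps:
(-104 + K)*Z = (-104 - 81)*99 = -185*99 = -18315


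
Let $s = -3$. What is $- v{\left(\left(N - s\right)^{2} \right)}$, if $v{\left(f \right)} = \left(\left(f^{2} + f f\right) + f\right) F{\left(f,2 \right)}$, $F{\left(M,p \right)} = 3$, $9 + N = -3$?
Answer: $-39609$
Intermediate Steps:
$N = -12$ ($N = -9 - 3 = -12$)
$v{\left(f \right)} = 3 f + 6 f^{2}$ ($v{\left(f \right)} = \left(\left(f^{2} + f f\right) + f\right) 3 = \left(\left(f^{2} + f^{2}\right) + f\right) 3 = \left(2 f^{2} + f\right) 3 = \left(f + 2 f^{2}\right) 3 = 3 f + 6 f^{2}$)
$- v{\left(\left(N - s\right)^{2} \right)} = - 3 \left(-12 - -3\right)^{2} \left(1 + 2 \left(-12 - -3\right)^{2}\right) = - 3 \left(-12 + 3\right)^{2} \left(1 + 2 \left(-12 + 3\right)^{2}\right) = - 3 \left(-9\right)^{2} \left(1 + 2 \left(-9\right)^{2}\right) = - 3 \cdot 81 \left(1 + 2 \cdot 81\right) = - 3 \cdot 81 \left(1 + 162\right) = - 3 \cdot 81 \cdot 163 = \left(-1\right) 39609 = -39609$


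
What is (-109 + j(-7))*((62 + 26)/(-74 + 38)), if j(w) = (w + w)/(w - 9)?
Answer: 9515/36 ≈ 264.31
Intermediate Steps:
j(w) = 2*w/(-9 + w) (j(w) = (2*w)/(-9 + w) = 2*w/(-9 + w))
(-109 + j(-7))*((62 + 26)/(-74 + 38)) = (-109 + 2*(-7)/(-9 - 7))*((62 + 26)/(-74 + 38)) = (-109 + 2*(-7)/(-16))*(88/(-36)) = (-109 + 2*(-7)*(-1/16))*(88*(-1/36)) = (-109 + 7/8)*(-22/9) = -865/8*(-22/9) = 9515/36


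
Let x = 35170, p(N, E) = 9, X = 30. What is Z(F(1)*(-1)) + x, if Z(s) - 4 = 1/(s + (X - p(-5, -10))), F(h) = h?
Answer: 703481/20 ≈ 35174.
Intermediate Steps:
Z(s) = 4 + 1/(21 + s) (Z(s) = 4 + 1/(s + (30 - 1*9)) = 4 + 1/(s + (30 - 9)) = 4 + 1/(s + 21) = 4 + 1/(21 + s))
Z(F(1)*(-1)) + x = (85 + 4*(1*(-1)))/(21 + 1*(-1)) + 35170 = (85 + 4*(-1))/(21 - 1) + 35170 = (85 - 4)/20 + 35170 = (1/20)*81 + 35170 = 81/20 + 35170 = 703481/20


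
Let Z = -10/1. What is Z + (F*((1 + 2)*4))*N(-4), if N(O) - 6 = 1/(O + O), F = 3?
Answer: 403/2 ≈ 201.50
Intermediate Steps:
Z = -10 (Z = -10*1 = -10)
N(O) = 6 + 1/(2*O) (N(O) = 6 + 1/(O + O) = 6 + 1/(2*O))
Z + (F*((1 + 2)*4))*N(-4) = -10 + (3*((1 + 2)*4))*(6 + (½)/(-4)) = -10 + (3*(3*4))*(6 + (½)*(-¼)) = -10 + (3*12)*(6 - ⅛) = -10 + 36*(47/8) = -10 + 423/2 = 403/2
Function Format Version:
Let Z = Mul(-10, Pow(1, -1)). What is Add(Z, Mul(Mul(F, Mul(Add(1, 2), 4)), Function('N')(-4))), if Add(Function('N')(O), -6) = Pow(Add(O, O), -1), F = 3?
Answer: Rational(403, 2) ≈ 201.50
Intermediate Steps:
Z = -10 (Z = Mul(-10, 1) = -10)
Function('N')(O) = Add(6, Mul(Rational(1, 2), Pow(O, -1))) (Function('N')(O) = Add(6, Pow(Add(O, O), -1)) = Add(6, Pow(Mul(2, O), -1)) = Add(6, Mul(Rational(1, 2), Pow(O, -1))))
Add(Z, Mul(Mul(F, Mul(Add(1, 2), 4)), Function('N')(-4))) = Add(-10, Mul(Mul(3, Mul(Add(1, 2), 4)), Add(6, Mul(Rational(1, 2), Pow(-4, -1))))) = Add(-10, Mul(Mul(3, Mul(3, 4)), Add(6, Mul(Rational(1, 2), Rational(-1, 4))))) = Add(-10, Mul(Mul(3, 12), Add(6, Rational(-1, 8)))) = Add(-10, Mul(36, Rational(47, 8))) = Add(-10, Rational(423, 2)) = Rational(403, 2)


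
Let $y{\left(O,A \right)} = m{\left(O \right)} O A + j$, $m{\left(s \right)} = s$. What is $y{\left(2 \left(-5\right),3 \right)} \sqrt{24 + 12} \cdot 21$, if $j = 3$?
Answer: $38178$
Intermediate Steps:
$y{\left(O,A \right)} = 3 + A O^{2}$ ($y{\left(O,A \right)} = O O A + 3 = O^{2} A + 3 = A O^{2} + 3 = 3 + A O^{2}$)
$y{\left(2 \left(-5\right),3 \right)} \sqrt{24 + 12} \cdot 21 = \left(3 + 3 \left(2 \left(-5\right)\right)^{2}\right) \sqrt{24 + 12} \cdot 21 = \left(3 + 3 \left(-10\right)^{2}\right) \sqrt{36} \cdot 21 = \left(3 + 3 \cdot 100\right) 6 \cdot 21 = \left(3 + 300\right) 6 \cdot 21 = 303 \cdot 6 \cdot 21 = 1818 \cdot 21 = 38178$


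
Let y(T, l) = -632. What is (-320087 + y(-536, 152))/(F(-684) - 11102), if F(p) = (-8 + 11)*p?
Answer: 320719/13154 ≈ 24.382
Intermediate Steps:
F(p) = 3*p
(-320087 + y(-536, 152))/(F(-684) - 11102) = (-320087 - 632)/(3*(-684) - 11102) = -320719/(-2052 - 11102) = -320719/(-13154) = -320719*(-1/13154) = 320719/13154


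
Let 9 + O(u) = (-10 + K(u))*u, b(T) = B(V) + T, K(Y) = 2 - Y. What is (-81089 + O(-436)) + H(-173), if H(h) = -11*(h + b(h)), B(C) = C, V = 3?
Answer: -263933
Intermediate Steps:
b(T) = 3 + T
O(u) = -9 + u*(-8 - u) (O(u) = -9 + (-10 + (2 - u))*u = -9 + (-8 - u)*u = -9 + u*(-8 - u))
H(h) = -33 - 22*h (H(h) = -11*(h + (3 + h)) = -11*(3 + 2*h) = -33 - 22*h)
(-81089 + O(-436)) + H(-173) = (-81089 + (-9 - 1*(-436)**2 - 8*(-436))) + (-33 - 22*(-173)) = (-81089 + (-9 - 1*190096 + 3488)) + (-33 + 3806) = (-81089 + (-9 - 190096 + 3488)) + 3773 = (-81089 - 186617) + 3773 = -267706 + 3773 = -263933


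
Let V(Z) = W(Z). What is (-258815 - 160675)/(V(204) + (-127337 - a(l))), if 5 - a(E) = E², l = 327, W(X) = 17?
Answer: 209745/10198 ≈ 20.567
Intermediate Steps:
V(Z) = 17
a(E) = 5 - E²
(-258815 - 160675)/(V(204) + (-127337 - a(l))) = (-258815 - 160675)/(17 + (-127337 - (5 - 1*327²))) = -419490/(17 + (-127337 - (5 - 1*106929))) = -419490/(17 + (-127337 - (5 - 106929))) = -419490/(17 + (-127337 - 1*(-106924))) = -419490/(17 + (-127337 + 106924)) = -419490/(17 - 20413) = -419490/(-20396) = -419490*(-1/20396) = 209745/10198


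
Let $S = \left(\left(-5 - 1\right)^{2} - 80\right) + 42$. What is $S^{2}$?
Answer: $4$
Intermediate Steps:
$S = -2$ ($S = \left(\left(-6\right)^{2} - 80\right) + 42 = \left(36 - 80\right) + 42 = -44 + 42 = -2$)
$S^{2} = \left(-2\right)^{2} = 4$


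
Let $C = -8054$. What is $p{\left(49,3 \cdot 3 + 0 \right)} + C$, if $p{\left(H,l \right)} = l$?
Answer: $-8045$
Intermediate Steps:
$p{\left(49,3 \cdot 3 + 0 \right)} + C = \left(3 \cdot 3 + 0\right) - 8054 = \left(9 + 0\right) - 8054 = 9 - 8054 = -8045$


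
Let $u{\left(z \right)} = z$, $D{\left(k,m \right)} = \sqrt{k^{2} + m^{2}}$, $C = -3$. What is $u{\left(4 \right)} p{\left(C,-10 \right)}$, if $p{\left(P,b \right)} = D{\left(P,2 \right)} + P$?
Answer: $-12 + 4 \sqrt{13} \approx 2.4222$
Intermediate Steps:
$p{\left(P,b \right)} = P + \sqrt{4 + P^{2}}$ ($p{\left(P,b \right)} = \sqrt{P^{2} + 2^{2}} + P = \sqrt{P^{2} + 4} + P = \sqrt{4 + P^{2}} + P = P + \sqrt{4 + P^{2}}$)
$u{\left(4 \right)} p{\left(C,-10 \right)} = 4 \left(-3 + \sqrt{4 + \left(-3\right)^{2}}\right) = 4 \left(-3 + \sqrt{4 + 9}\right) = 4 \left(-3 + \sqrt{13}\right) = -12 + 4 \sqrt{13}$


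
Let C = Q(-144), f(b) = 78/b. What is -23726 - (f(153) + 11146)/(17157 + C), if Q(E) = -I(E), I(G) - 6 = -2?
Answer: -20756144450/874803 ≈ -23727.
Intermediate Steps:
I(G) = 4 (I(G) = 6 - 2 = 4)
Q(E) = -4 (Q(E) = -1*4 = -4)
C = -4
-23726 - (f(153) + 11146)/(17157 + C) = -23726 - (78/153 + 11146)/(17157 - 4) = -23726 - (78*(1/153) + 11146)/17153 = -23726 - (26/51 + 11146)/17153 = -23726 - 568472/(51*17153) = -23726 - 1*568472/874803 = -23726 - 568472/874803 = -20756144450/874803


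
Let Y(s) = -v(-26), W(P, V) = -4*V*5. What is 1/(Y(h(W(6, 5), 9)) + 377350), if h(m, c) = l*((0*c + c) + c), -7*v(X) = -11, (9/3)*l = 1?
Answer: 7/2641439 ≈ 2.6501e-6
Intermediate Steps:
W(P, V) = -20*V
l = ⅓ (l = (⅓)*1 = ⅓ ≈ 0.33333)
v(X) = 11/7 (v(X) = -⅐*(-11) = 11/7)
h(m, c) = 2*c/3 (h(m, c) = ((0*c + c) + c)/3 = ((0 + c) + c)/3 = (c + c)/3 = (2*c)/3 = 2*c/3)
Y(s) = -11/7 (Y(s) = -1*11/7 = -11/7)
1/(Y(h(W(6, 5), 9)) + 377350) = 1/(-11/7 + 377350) = 1/(2641439/7) = 7/2641439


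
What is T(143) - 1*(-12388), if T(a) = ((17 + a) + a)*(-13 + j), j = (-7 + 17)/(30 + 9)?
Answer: 110847/13 ≈ 8526.7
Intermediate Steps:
j = 10/39 ≈ 0.25641
T(a) = -8449/39 - 994*a/39 (T(a) = ((17 + a) + a)*(-13 + 10/39) = (17 + 2*a)*(-497/39) = -8449/39 - 994*a/39)
T(143) - 1*(-12388) = (-8449/39 - 994/39*143) - 1*(-12388) = (-8449/39 - 10934/3) + 12388 = -50197/13 + 12388 = 110847/13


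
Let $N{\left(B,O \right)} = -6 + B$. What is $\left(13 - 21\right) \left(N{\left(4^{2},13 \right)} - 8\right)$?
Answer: $-16$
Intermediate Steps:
$\left(13 - 21\right) \left(N{\left(4^{2},13 \right)} - 8\right) = \left(13 - 21\right) \left(\left(-6 + 4^{2}\right) - 8\right) = - 8 \left(\left(-6 + 16\right) - 8\right) = - 8 \left(10 - 8\right) = \left(-8\right) 2 = -16$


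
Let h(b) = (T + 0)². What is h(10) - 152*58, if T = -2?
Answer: -8812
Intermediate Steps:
h(b) = 4 (h(b) = (-2 + 0)² = (-2)² = 4)
h(10) - 152*58 = 4 - 152*58 = 4 - 8816 = -8812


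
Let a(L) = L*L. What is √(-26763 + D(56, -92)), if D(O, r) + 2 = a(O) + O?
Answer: I*√23573 ≈ 153.53*I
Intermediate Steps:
a(L) = L²
D(O, r) = -2 + O + O² (D(O, r) = -2 + (O² + O) = -2 + (O + O²) = -2 + O + O²)
√(-26763 + D(56, -92)) = √(-26763 + (-2 + 56 + 56²)) = √(-26763 + (-2 + 56 + 3136)) = √(-26763 + 3190) = √(-23573) = I*√23573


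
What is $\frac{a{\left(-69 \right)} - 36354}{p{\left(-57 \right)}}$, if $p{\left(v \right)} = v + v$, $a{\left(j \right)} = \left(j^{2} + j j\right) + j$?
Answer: $\frac{8967}{38} \approx 235.97$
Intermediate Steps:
$a{\left(j \right)} = j + 2 j^{2}$ ($a{\left(j \right)} = \left(j^{2} + j^{2}\right) + j = 2 j^{2} + j = j + 2 j^{2}$)
$p{\left(v \right)} = 2 v$
$\frac{a{\left(-69 \right)} - 36354}{p{\left(-57 \right)}} = \frac{- 69 \left(1 + 2 \left(-69\right)\right) - 36354}{2 \left(-57\right)} = \frac{- 69 \left(1 - 138\right) - 36354}{-114} = \left(\left(-69\right) \left(-137\right) - 36354\right) \left(- \frac{1}{114}\right) = \left(9453 - 36354\right) \left(- \frac{1}{114}\right) = \left(-26901\right) \left(- \frac{1}{114}\right) = \frac{8967}{38}$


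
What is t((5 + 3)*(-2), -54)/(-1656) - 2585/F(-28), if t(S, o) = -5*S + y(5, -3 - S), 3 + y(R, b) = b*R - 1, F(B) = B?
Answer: 356401/3864 ≈ 92.236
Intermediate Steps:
y(R, b) = -4 + R*b (y(R, b) = -3 + (b*R - 1) = -3 + (R*b - 1) = -3 + (-1 + R*b) = -4 + R*b)
t(S, o) = -19 - 10*S (t(S, o) = -5*S + (-4 + 5*(-3 - S)) = -5*S + (-4 + (-15 - 5*S)) = -5*S + (-19 - 5*S) = -19 - 10*S)
t((5 + 3)*(-2), -54)/(-1656) - 2585/F(-28) = (-19 - 10*(5 + 3)*(-2))/(-1656) - 2585/(-28) = (-19 - 80*(-2))*(-1/1656) - 2585*(-1/28) = (-19 - 10*(-16))*(-1/1656) + 2585/28 = (-19 + 160)*(-1/1656) + 2585/28 = 141*(-1/1656) + 2585/28 = -47/552 + 2585/28 = 356401/3864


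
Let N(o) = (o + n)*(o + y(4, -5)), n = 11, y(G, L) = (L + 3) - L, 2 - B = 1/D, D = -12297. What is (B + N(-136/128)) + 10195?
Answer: 32161094473/3148032 ≈ 10216.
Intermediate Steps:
B = 24595/12297 (B = 2 - 1/(-12297) = 2 - 1*(-1/12297) = 2 + 1/12297 = 24595/12297 ≈ 2.0001)
y(G, L) = 3 (y(G, L) = (3 + L) - L = 3)
N(o) = (3 + o)*(11 + o) (N(o) = (o + 11)*(o + 3) = (11 + o)*(3 + o) = (3 + o)*(11 + o))
(B + N(-136/128)) + 10195 = (24595/12297 + (33 + (-136/128)**2 + 14*(-136/128))) + 10195 = (24595/12297 + (33 + (-136*1/128)**2 + 14*(-136*1/128))) + 10195 = (24595/12297 + (33 + (-17/16)**2 + 14*(-17/16))) + 10195 = (24595/12297 + (33 + 289/256 - 119/8)) + 10195 = (24595/12297 + 4929/256) + 10195 = 66908233/3148032 + 10195 = 32161094473/3148032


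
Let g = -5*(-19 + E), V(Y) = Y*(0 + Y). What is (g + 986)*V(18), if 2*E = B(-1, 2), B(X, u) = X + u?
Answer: 349434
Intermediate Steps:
E = ½ (E = (-1 + 2)/2 = (½)*1 = ½ ≈ 0.50000)
V(Y) = Y² (V(Y) = Y*Y = Y²)
g = 185/2 (g = -5*(-19 + ½) = -5*(-37/2) = 185/2 ≈ 92.500)
(g + 986)*V(18) = (185/2 + 986)*18² = (2157/2)*324 = 349434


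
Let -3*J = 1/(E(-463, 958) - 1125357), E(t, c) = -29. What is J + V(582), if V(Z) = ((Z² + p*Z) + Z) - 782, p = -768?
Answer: -366151087415/3376158 ≈ -1.0845e+5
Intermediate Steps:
J = 1/3376158 (J = -1/(3*(-29 - 1125357)) = -⅓/(-1125386) = -⅓*(-1/1125386) = 1/3376158 ≈ 2.9619e-7)
V(Z) = -782 + Z² - 767*Z (V(Z) = ((Z² - 768*Z) + Z) - 782 = (Z² - 767*Z) - 782 = -782 + Z² - 767*Z)
J + V(582) = 1/3376158 + (-782 + 582² - 767*582) = 1/3376158 + (-782 + 338724 - 446394) = 1/3376158 - 108452 = -366151087415/3376158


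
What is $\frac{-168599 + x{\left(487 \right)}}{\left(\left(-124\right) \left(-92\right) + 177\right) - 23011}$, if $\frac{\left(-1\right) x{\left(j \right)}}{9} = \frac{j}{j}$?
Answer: $\frac{84304}{5713} \approx 14.757$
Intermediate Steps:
$x{\left(j \right)} = -9$ ($x{\left(j \right)} = - 9 \frac{j}{j} = \left(-9\right) 1 = -9$)
$\frac{-168599 + x{\left(487 \right)}}{\left(\left(-124\right) \left(-92\right) + 177\right) - 23011} = \frac{-168599 - 9}{\left(\left(-124\right) \left(-92\right) + 177\right) - 23011} = - \frac{168608}{\left(11408 + 177\right) - 23011} = - \frac{168608}{11585 - 23011} = - \frac{168608}{-11426} = \left(-168608\right) \left(- \frac{1}{11426}\right) = \frac{84304}{5713}$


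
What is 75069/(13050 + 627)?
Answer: 25023/4559 ≈ 5.4887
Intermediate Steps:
75069/(13050 + 627) = 75069/13677 = 75069*(1/13677) = 25023/4559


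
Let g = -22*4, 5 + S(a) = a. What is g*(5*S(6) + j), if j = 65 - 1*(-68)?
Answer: -12144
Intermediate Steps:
j = 133 (j = 65 + 68 = 133)
S(a) = -5 + a
g = -88
g*(5*S(6) + j) = -88*(5*(-5 + 6) + 133) = -88*(5*1 + 133) = -88*(5 + 133) = -88*138 = -12144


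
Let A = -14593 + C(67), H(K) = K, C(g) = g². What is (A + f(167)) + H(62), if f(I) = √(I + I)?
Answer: -10042 + √334 ≈ -10024.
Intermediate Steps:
f(I) = √2*√I (f(I) = √(2*I) = √2*√I)
A = -10104 (A = -14593 + 67² = -14593 + 4489 = -10104)
(A + f(167)) + H(62) = (-10104 + √2*√167) + 62 = (-10104 + √334) + 62 = -10042 + √334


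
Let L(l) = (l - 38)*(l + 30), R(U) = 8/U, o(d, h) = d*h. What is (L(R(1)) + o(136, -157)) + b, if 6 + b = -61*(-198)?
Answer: -10420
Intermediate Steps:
L(l) = (-38 + l)*(30 + l)
b = 12072 (b = -6 - 61*(-198) = -6 + 12078 = 12072)
(L(R(1)) + o(136, -157)) + b = ((-1140 + (8/1)² - 64/1) + 136*(-157)) + 12072 = ((-1140 + (8*1)² - 64) - 21352) + 12072 = ((-1140 + 8² - 8*8) - 21352) + 12072 = ((-1140 + 64 - 64) - 21352) + 12072 = (-1140 - 21352) + 12072 = -22492 + 12072 = -10420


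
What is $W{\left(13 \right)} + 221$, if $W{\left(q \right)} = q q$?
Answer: $390$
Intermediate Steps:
$W{\left(q \right)} = q^{2}$
$W{\left(13 \right)} + 221 = 13^{2} + 221 = 169 + 221 = 390$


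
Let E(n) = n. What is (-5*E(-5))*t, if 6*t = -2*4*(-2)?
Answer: 200/3 ≈ 66.667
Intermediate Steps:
t = 8/3 (t = (-2*4*(-2))/6 = (-8*(-2))/6 = (1/6)*16 = 8/3 ≈ 2.6667)
(-5*E(-5))*t = -5*(-5)*(8/3) = 25*(8/3) = 200/3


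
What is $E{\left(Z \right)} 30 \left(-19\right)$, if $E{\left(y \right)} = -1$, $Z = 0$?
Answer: $570$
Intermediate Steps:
$E{\left(Z \right)} 30 \left(-19\right) = \left(-1\right) 30 \left(-19\right) = \left(-30\right) \left(-19\right) = 570$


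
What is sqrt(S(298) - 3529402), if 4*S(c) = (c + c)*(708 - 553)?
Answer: I*sqrt(3506307) ≈ 1872.5*I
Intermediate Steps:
S(c) = 155*c/2 (S(c) = ((c + c)*(708 - 553))/4 = ((2*c)*155)/4 = (310*c)/4 = 155*c/2)
sqrt(S(298) - 3529402) = sqrt((155/2)*298 - 3529402) = sqrt(23095 - 3529402) = sqrt(-3506307) = I*sqrt(3506307)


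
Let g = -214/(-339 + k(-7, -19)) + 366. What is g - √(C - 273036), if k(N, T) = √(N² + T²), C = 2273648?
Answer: 41983572/114511 - 2*√500153 + 214*√410/114511 ≈ -1047.8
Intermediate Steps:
g = 366 - 214/(-339 + √410) (g = -214/(-339 + √((-7)² + (-19)²)) + 366 = -214/(-339 + √(49 + 361)) + 366 = -214/(-339 + √410) + 366 = 366 - 214/(-339 + √410) ≈ 366.67)
g - √(C - 273036) = (41983572/114511 + 214*√410/114511) - √(2273648 - 273036) = (41983572/114511 + 214*√410/114511) - √2000612 = (41983572/114511 + 214*√410/114511) - 2*√500153 = 41983572/114511 - 2*√500153 + 214*√410/114511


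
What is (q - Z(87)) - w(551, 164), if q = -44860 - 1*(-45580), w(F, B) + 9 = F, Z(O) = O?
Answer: 91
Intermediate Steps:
w(F, B) = -9 + F
q = 720 (q = -44860 + 45580 = 720)
(q - Z(87)) - w(551, 164) = (720 - 1*87) - (-9 + 551) = (720 - 87) - 1*542 = 633 - 542 = 91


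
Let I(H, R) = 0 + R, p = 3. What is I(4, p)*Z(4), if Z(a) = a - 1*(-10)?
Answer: 42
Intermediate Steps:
I(H, R) = R
Z(a) = 10 + a (Z(a) = a + 10 = 10 + a)
I(4, p)*Z(4) = 3*(10 + 4) = 3*14 = 42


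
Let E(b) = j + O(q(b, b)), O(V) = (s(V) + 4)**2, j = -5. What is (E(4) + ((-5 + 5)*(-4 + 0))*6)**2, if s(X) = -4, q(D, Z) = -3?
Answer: 25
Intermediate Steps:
O(V) = 0 (O(V) = (-4 + 4)**2 = 0**2 = 0)
E(b) = -5 (E(b) = -5 + 0 = -5)
(E(4) + ((-5 + 5)*(-4 + 0))*6)**2 = (-5 + ((-5 + 5)*(-4 + 0))*6)**2 = (-5 + (0*(-4))*6)**2 = (-5 + 0*6)**2 = (-5 + 0)**2 = (-5)**2 = 25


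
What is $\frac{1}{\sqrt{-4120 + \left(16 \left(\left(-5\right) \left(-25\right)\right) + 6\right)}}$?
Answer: $- \frac{i \sqrt{2114}}{2114} \approx - 0.021749 i$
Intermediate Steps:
$\frac{1}{\sqrt{-4120 + \left(16 \left(\left(-5\right) \left(-25\right)\right) + 6\right)}} = \frac{1}{\sqrt{-4120 + \left(16 \cdot 125 + 6\right)}} = \frac{1}{\sqrt{-4120 + \left(2000 + 6\right)}} = \frac{1}{\sqrt{-4120 + 2006}} = \frac{1}{\sqrt{-2114}} = \frac{1}{i \sqrt{2114}} = - \frac{i \sqrt{2114}}{2114}$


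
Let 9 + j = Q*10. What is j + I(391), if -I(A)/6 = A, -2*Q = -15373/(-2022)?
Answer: -4838675/2022 ≈ -2393.0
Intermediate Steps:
Q = -15373/4044 (Q = -(-15373)/(2*(-2022)) = -(-15373)*(-1)/(2*2022) = -½*15373/2022 = -15373/4044 ≈ -3.8014)
I(A) = -6*A
j = -95063/2022 (j = -9 - 15373/4044*10 = -9 - 76865/2022 = -95063/2022 ≈ -47.014)
j + I(391) = -95063/2022 - 6*391 = -95063/2022 - 2346 = -4838675/2022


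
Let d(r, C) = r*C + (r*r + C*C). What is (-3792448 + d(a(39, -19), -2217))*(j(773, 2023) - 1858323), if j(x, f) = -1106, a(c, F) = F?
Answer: -2166467213625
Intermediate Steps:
d(r, C) = C² + r² + C*r (d(r, C) = C*r + (r² + C²) = C*r + (C² + r²) = C² + r² + C*r)
(-3792448 + d(a(39, -19), -2217))*(j(773, 2023) - 1858323) = (-3792448 + ((-2217)² + (-19)² - 2217*(-19)))*(-1106 - 1858323) = (-3792448 + (4915089 + 361 + 42123))*(-1859429) = (-3792448 + 4957573)*(-1859429) = 1165125*(-1859429) = -2166467213625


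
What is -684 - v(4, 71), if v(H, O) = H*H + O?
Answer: -771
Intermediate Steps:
v(H, O) = O + H² (v(H, O) = H² + O = O + H²)
-684 - v(4, 71) = -684 - (71 + 4²) = -684 - (71 + 16) = -684 - 1*87 = -684 - 87 = -771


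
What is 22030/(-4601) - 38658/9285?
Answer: -127471336/14240095 ≈ -8.9516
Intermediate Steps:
22030/(-4601) - 38658/9285 = 22030*(-1/4601) - 38658*1/9285 = -22030/4601 - 12886/3095 = -127471336/14240095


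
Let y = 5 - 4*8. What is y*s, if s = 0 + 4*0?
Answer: 0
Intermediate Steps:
s = 0 (s = 0 + 0 = 0)
y = -27 (y = 5 - 32 = -27)
y*s = -27*0 = 0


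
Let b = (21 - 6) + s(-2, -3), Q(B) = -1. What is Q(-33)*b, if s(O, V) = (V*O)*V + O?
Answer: 5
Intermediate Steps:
s(O, V) = O + O*V**2 (s(O, V) = (O*V)*V + O = O*V**2 + O = O + O*V**2)
b = -5 (b = (21 - 6) - 2*(1 + (-3)**2) = 15 - 2*(1 + 9) = 15 - 2*10 = 15 - 20 = -5)
Q(-33)*b = -1*(-5) = 5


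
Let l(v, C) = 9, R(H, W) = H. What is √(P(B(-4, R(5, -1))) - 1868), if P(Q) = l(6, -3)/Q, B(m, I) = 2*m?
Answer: I*√29906/4 ≈ 43.233*I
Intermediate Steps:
P(Q) = 9/Q
√(P(B(-4, R(5, -1))) - 1868) = √(9/((2*(-4))) - 1868) = √(9/(-8) - 1868) = √(9*(-⅛) - 1868) = √(-9/8 - 1868) = √(-14953/8) = I*√29906/4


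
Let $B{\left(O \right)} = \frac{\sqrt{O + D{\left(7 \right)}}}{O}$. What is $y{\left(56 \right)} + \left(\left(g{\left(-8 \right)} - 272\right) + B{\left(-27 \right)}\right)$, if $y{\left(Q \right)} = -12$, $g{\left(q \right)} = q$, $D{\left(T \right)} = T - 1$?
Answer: $-292 - \frac{i \sqrt{21}}{27} \approx -292.0 - 0.16972 i$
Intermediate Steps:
$D{\left(T \right)} = -1 + T$
$B{\left(O \right)} = \frac{\sqrt{6 + O}}{O}$ ($B{\left(O \right)} = \frac{\sqrt{O + \left(-1 + 7\right)}}{O} = \frac{\sqrt{O + 6}}{O} = \frac{\sqrt{6 + O}}{O}$)
$y{\left(56 \right)} + \left(\left(g{\left(-8 \right)} - 272\right) + B{\left(-27 \right)}\right) = -12 + \left(\left(-8 - 272\right) + \frac{\sqrt{6 - 27}}{-27}\right) = -12 - \left(280 + \frac{\sqrt{-21}}{27}\right) = -12 - \left(280 + \frac{i \sqrt{21}}{27}\right) = -292 - \frac{i \sqrt{21}}{27}$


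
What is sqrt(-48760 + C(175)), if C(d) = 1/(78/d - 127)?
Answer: I*sqrt(23916277210565)/22147 ≈ 220.82*I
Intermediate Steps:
C(d) = 1/(-127 + 78/d)
sqrt(-48760 + C(175)) = sqrt(-48760 - 1*175/(-78 + 127*175)) = sqrt(-48760 - 1*175/(-78 + 22225)) = sqrt(-48760 - 1*175/22147) = sqrt(-48760 - 1*175*1/22147) = sqrt(-48760 - 175/22147) = sqrt(-1079887895/22147) = I*sqrt(23916277210565)/22147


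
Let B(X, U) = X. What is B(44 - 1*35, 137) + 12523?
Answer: 12532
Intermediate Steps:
B(44 - 1*35, 137) + 12523 = (44 - 1*35) + 12523 = (44 - 35) + 12523 = 9 + 12523 = 12532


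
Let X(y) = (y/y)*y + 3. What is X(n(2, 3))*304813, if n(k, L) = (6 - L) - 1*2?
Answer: 1219252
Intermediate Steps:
n(k, L) = 4 - L (n(k, L) = (6 - L) - 2 = 4 - L)
X(y) = 3 + y (X(y) = 1*y + 3 = y + 3 = 3 + y)
X(n(2, 3))*304813 = (3 + (4 - 1*3))*304813 = (3 + (4 - 3))*304813 = (3 + 1)*304813 = 4*304813 = 1219252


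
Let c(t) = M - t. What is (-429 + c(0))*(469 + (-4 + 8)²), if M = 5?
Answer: -205640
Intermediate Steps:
c(t) = 5 - t
(-429 + c(0))*(469 + (-4 + 8)²) = (-429 + (5 - 1*0))*(469 + (-4 + 8)²) = (-429 + (5 + 0))*(469 + 4²) = (-429 + 5)*(469 + 16) = -424*485 = -205640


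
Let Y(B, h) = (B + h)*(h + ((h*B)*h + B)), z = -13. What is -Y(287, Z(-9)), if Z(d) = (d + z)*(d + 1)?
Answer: -4116336225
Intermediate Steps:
Z(d) = (1 + d)*(-13 + d) (Z(d) = (d - 13)*(d + 1) = (-13 + d)*(1 + d) = (1 + d)*(-13 + d))
Y(B, h) = (B + h)*(B + h + B*h²) (Y(B, h) = (B + h)*(h + ((B*h)*h + B)) = (B + h)*(h + (B*h² + B)) = (B + h)*(h + (B + B*h²)) = (B + h)*(B + h + B*h²))
-Y(287, Z(-9)) = -(287² + (-13 + (-9)² - 12*(-9))² + 287*(-13 + (-9)² - 12*(-9))³ + 287²*(-13 + (-9)² - 12*(-9))² + 2*287*(-13 + (-9)² - 12*(-9))) = -(82369 + (-13 + 81 + 108)² + 287*(-13 + 81 + 108)³ + 82369*(-13 + 81 + 108)² + 2*287*(-13 + 81 + 108)) = -(82369 + 176² + 287*176³ + 82369*176² + 2*287*176) = -(82369 + 30976 + 287*5451776 + 82369*30976 + 101024) = -(82369 + 30976 + 1564659712 + 2551462144 + 101024) = -1*4116336225 = -4116336225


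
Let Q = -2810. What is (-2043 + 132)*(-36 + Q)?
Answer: 5438706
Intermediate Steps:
(-2043 + 132)*(-36 + Q) = (-2043 + 132)*(-36 - 2810) = -1911*(-2846) = 5438706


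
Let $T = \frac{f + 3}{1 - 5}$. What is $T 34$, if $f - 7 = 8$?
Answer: $-153$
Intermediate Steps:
$f = 15$ ($f = 7 + 8 = 15$)
$T = - \frac{9}{2}$ ($T = \frac{15 + 3}{1 - 5} = \frac{18}{-4} = 18 \left(- \frac{1}{4}\right) = - \frac{9}{2} \approx -4.5$)
$T 34 = \left(- \frac{9}{2}\right) 34 = -153$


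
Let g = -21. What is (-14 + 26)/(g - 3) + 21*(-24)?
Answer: -1009/2 ≈ -504.50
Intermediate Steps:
(-14 + 26)/(g - 3) + 21*(-24) = (-14 + 26)/(-21 - 3) + 21*(-24) = 12/(-24) - 504 = 12*(-1/24) - 504 = -½ - 504 = -1009/2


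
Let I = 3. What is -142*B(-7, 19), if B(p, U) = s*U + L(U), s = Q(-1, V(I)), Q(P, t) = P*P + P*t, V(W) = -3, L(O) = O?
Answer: -13490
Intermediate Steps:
Q(P, t) = P² + P*t
s = 4 (s = -(-1 - 3) = -1*(-4) = 4)
B(p, U) = 5*U (B(p, U) = 4*U + U = 5*U)
-142*B(-7, 19) = -710*19 = -142*95 = -13490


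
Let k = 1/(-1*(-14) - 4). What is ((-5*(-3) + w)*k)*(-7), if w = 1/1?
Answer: -56/5 ≈ -11.200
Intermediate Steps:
w = 1
k = 1/10 (k = 1/(14 - 4) = 1/10 ≈ 0.10000)
((-5*(-3) + w)*k)*(-7) = ((-5*(-3) + 1)*(1/10))*(-7) = ((15 + 1)*(1/10))*(-7) = (16*(1/10))*(-7) = (8/5)*(-7) = -56/5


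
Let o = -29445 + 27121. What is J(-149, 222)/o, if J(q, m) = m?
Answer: -111/1162 ≈ -0.095525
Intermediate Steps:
o = -2324
J(-149, 222)/o = 222/(-2324) = 222*(-1/2324) = -111/1162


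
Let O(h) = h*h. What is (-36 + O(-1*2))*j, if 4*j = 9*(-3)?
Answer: 216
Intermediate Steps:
O(h) = h²
j = -27/4 (j = (9*(-3))/4 = (¼)*(-27) = -27/4 ≈ -6.7500)
(-36 + O(-1*2))*j = (-36 + (-1*2)²)*(-27/4) = (-36 + (-2)²)*(-27/4) = (-36 + 4)*(-27/4) = -32*(-27/4) = 216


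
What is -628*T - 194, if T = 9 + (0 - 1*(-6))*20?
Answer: -81206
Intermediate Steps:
T = 129 (T = 9 + (0 + 6)*20 = 9 + 6*20 = 9 + 120 = 129)
-628*T - 194 = -628*129 - 194 = -81012 - 194 = -81206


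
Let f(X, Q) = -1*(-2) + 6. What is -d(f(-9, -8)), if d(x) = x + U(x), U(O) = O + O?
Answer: -24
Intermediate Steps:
f(X, Q) = 8 (f(X, Q) = 2 + 6 = 8)
U(O) = 2*O
d(x) = 3*x (d(x) = x + 2*x = 3*x)
-d(f(-9, -8)) = -3*8 = -1*24 = -24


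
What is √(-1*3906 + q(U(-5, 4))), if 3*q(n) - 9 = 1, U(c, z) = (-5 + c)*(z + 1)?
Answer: 2*I*√8781/3 ≈ 62.471*I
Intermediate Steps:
U(c, z) = (1 + z)*(-5 + c) (U(c, z) = (-5 + c)*(1 + z) = (1 + z)*(-5 + c))
q(n) = 10/3 (q(n) = 3 + (⅓)*1 = 3 + ⅓ = 10/3)
√(-1*3906 + q(U(-5, 4))) = √(-1*3906 + 10/3) = √(-3906 + 10/3) = √(-11708/3) = 2*I*√8781/3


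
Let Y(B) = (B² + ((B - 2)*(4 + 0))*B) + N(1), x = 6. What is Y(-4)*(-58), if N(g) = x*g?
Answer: -6844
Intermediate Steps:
N(g) = 6*g
Y(B) = 6 + B² + B*(-8 + 4*B) (Y(B) = (B² + ((B - 2)*(4 + 0))*B) + 6*1 = (B² + ((-2 + B)*4)*B) + 6 = (B² + (-8 + 4*B)*B) + 6 = (B² + B*(-8 + 4*B)) + 6 = 6 + B² + B*(-8 + 4*B))
Y(-4)*(-58) = (6 - 8*(-4) + 5*(-4)²)*(-58) = (6 + 32 + 5*16)*(-58) = (6 + 32 + 80)*(-58) = 118*(-58) = -6844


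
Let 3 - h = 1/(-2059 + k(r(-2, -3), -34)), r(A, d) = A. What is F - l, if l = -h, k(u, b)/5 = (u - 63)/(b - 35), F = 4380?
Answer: 621272787/141746 ≈ 4383.0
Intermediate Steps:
k(u, b) = 5*(-63 + u)/(-35 + b) (k(u, b) = 5*((u - 63)/(b - 35)) = 5*((-63 + u)/(-35 + b)) = 5*(-63 + u)/(-35 + b))
h = 425307/141746 (h = 3 - 1/(-2059 + 5*(-63 - 2)/(-35 - 34)) = 3 - 1/(-2059 + 5*(-65)/(-69)) = 3 - 1/(-2059 + 5*(-1/69)*(-65)) = 3 - 1/(-2059 + 325/69) = 3 - 1/(-141746/69) = 3 - 1*(-69/141746) = 3 + 69/141746 = 425307/141746 ≈ 3.0005)
l = -425307/141746 (l = -1*425307/141746 = -425307/141746 ≈ -3.0005)
F - l = 4380 - 1*(-425307/141746) = 4380 + 425307/141746 = 621272787/141746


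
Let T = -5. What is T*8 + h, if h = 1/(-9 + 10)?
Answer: -39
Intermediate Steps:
h = 1 (h = 1/1 = 1)
T*8 + h = -5*8 + 1 = -40 + 1 = -39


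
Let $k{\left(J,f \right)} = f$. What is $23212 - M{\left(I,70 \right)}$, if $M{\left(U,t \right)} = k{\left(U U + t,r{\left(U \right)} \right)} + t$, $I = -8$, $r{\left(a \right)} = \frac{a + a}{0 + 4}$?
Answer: $23146$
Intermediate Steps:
$r{\left(a \right)} = \frac{a}{2}$ ($r{\left(a \right)} = \frac{2 a}{4} = 2 a \frac{1}{4} = \frac{a}{2}$)
$M{\left(U,t \right)} = t + \frac{U}{2}$ ($M{\left(U,t \right)} = \frac{U}{2} + t = t + \frac{U}{2}$)
$23212 - M{\left(I,70 \right)} = 23212 - \left(70 + \frac{1}{2} \left(-8\right)\right) = 23212 - \left(70 - 4\right) = 23212 - 66 = 23146$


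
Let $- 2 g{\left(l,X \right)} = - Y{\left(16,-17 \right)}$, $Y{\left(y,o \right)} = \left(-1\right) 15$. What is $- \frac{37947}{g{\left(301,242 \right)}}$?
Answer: $\frac{25298}{5} \approx 5059.6$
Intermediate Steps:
$Y{\left(y,o \right)} = -15$
$g{\left(l,X \right)} = - \frac{15}{2}$ ($g{\left(l,X \right)} = - \frac{\left(-1\right) \left(-15\right)}{2} = \left(- \frac{1}{2}\right) 15 = - \frac{15}{2}$)
$- \frac{37947}{g{\left(301,242 \right)}} = - \frac{37947}{- \frac{15}{2}} = \left(-37947\right) \left(- \frac{2}{15}\right) = \frac{25298}{5}$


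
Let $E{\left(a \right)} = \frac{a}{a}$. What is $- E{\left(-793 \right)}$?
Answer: $-1$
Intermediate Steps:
$E{\left(a \right)} = 1$
$- E{\left(-793 \right)} = \left(-1\right) 1 = -1$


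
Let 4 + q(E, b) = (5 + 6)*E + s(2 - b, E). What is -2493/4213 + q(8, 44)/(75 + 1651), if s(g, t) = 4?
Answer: -1966087/3635819 ≈ -0.54076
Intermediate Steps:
q(E, b) = 11*E (q(E, b) = -4 + ((5 + 6)*E + 4) = -4 + (11*E + 4) = -4 + (4 + 11*E) = 11*E)
-2493/4213 + q(8, 44)/(75 + 1651) = -2493/4213 + (11*8)/(75 + 1651) = -2493*1/4213 + 88/1726 = -2493/4213 + 88*(1/1726) = -2493/4213 + 44/863 = -1966087/3635819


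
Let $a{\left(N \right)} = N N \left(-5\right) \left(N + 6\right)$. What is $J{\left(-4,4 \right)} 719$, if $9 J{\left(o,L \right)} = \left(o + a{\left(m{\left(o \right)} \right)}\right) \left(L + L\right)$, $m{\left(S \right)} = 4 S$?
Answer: $\frac{73602592}{9} \approx 8.1781 \cdot 10^{6}$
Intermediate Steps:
$a{\left(N \right)} = - 5 N^{2} \left(6 + N\right)$ ($a{\left(N \right)} = N^{2} \left(-5\right) \left(6 + N\right) = - 5 N^{2} \left(6 + N\right)$)
$J{\left(o,L \right)} = \frac{2 L \left(o + 80 o^{2} \left(-6 - 4 o\right)\right)}{9}$ ($J{\left(o,L \right)} = \frac{\left(o + 5 \left(4 o\right)^{2} \left(-6 - 4 o\right)\right) \left(L + L\right)}{9} = \frac{\left(o + 5 \cdot 16 o^{2} \left(-6 - 4 o\right)\right) 2 L}{9} = \frac{\left(o + 80 o^{2} \left(-6 - 4 o\right)\right) 2 L}{9} = \frac{2 L \left(o + 80 o^{2} \left(-6 - 4 o\right)\right)}{9}$)
$J{\left(-4,4 \right)} 719 = \frac{2}{9} \cdot 4 \left(-4\right) \left(1 - -1920 - 320 \left(-4\right)^{2}\right) 719 = \frac{2}{9} \cdot 4 \left(-4\right) \left(1 + 1920 - 5120\right) 719 = \frac{2}{9} \cdot 4 \left(-4\right) \left(-3199\right) 719 = \frac{102368}{9} \cdot 719 = \frac{73602592}{9}$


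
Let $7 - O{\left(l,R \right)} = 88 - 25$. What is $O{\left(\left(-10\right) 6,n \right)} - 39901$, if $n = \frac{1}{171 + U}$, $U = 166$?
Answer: $-39957$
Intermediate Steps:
$n = \frac{1}{337}$ ($n = \frac{1}{171 + 166} = \frac{1}{337} \approx 0.0029674$)
$O{\left(l,R \right)} = -56$ ($O{\left(l,R \right)} = 7 - \left(88 - 25\right) = 7 - 63 = -56$)
$O{\left(\left(-10\right) 6,n \right)} - 39901 = -56 - 39901 = -39957$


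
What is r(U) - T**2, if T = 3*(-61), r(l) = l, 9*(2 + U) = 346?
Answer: -301073/9 ≈ -33453.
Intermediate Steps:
U = 328/9 (U = -2 + (1/9)*346 = -2 + 346/9 = 328/9 ≈ 36.444)
T = -183
r(U) - T**2 = 328/9 - 1*(-183)**2 = 328/9 - 1*33489 = 328/9 - 33489 = -301073/9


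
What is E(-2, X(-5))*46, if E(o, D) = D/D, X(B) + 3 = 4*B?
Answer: 46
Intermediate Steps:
X(B) = -3 + 4*B
E(o, D) = 1
E(-2, X(-5))*46 = 1*46 = 46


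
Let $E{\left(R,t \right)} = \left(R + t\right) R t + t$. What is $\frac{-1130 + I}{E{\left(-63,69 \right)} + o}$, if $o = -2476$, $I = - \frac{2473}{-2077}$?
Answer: $\frac{2344537}{59171653} \approx 0.039623$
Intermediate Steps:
$I = \frac{2473}{2077}$ ($I = \left(-2473\right) \left(- \frac{1}{2077}\right) = \frac{2473}{2077} \approx 1.1907$)
$E{\left(R,t \right)} = t + R t \left(R + t\right)$ ($E{\left(R,t \right)} = R \left(R + t\right) t + t = R t \left(R + t\right) + t = t + R t \left(R + t\right)$)
$\frac{-1130 + I}{E{\left(-63,69 \right)} + o} = \frac{-1130 + \frac{2473}{2077}}{69 \left(1 + \left(-63\right)^{2} - 4347\right) - 2476} = - \frac{2344537}{2077 \left(69 \left(1 + 3969 - 4347\right) - 2476\right)} = - \frac{2344537}{2077 \left(69 \left(-377\right) - 2476\right)} = - \frac{2344537}{2077 \left(-26013 - 2476\right)} = - \frac{2344537}{2077 \left(-28489\right)} = \left(- \frac{2344537}{2077}\right) \left(- \frac{1}{28489}\right) = \frac{2344537}{59171653}$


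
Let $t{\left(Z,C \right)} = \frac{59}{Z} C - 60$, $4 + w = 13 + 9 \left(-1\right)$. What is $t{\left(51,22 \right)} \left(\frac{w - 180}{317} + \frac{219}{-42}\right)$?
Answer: $\frac{22607341}{113169} \approx 199.77$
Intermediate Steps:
$w = 0$ ($w = -4 + \left(13 + 9 \left(-1\right)\right) = -4 + \left(13 - 9\right) = -4 + 4 = 0$)
$t{\left(Z,C \right)} = -60 + \frac{59 C}{Z}$ ($t{\left(Z,C \right)} = \frac{59 C}{Z} - 60 = -60 + \frac{59 C}{Z}$)
$t{\left(51,22 \right)} \left(\frac{w - 180}{317} + \frac{219}{-42}\right) = \left(-60 + 59 \cdot 22 \cdot \frac{1}{51}\right) \left(\frac{0 - 180}{317} + \frac{219}{-42}\right) = \left(-60 + 59 \cdot 22 \cdot \frac{1}{51}\right) \left(\left(0 - 180\right) \frac{1}{317} + 219 \left(- \frac{1}{42}\right)\right) = \left(-60 + \frac{1298}{51}\right) \left(\left(-180\right) \frac{1}{317} - \frac{73}{14}\right) = - \frac{1762 \left(- \frac{180}{317} - \frac{73}{14}\right)}{51} = \left(- \frac{1762}{51}\right) \left(- \frac{25661}{4438}\right) = \frac{22607341}{113169}$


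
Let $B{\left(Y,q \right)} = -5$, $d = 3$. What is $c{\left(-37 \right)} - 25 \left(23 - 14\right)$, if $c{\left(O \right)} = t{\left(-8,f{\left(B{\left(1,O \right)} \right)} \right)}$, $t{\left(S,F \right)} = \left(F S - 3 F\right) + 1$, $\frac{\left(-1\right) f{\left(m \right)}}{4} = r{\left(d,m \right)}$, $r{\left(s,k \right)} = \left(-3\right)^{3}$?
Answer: $-1412$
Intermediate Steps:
$r{\left(s,k \right)} = -27$
$f{\left(m \right)} = 108$ ($f{\left(m \right)} = \left(-4\right) \left(-27\right) = 108$)
$t{\left(S,F \right)} = 1 - 3 F + F S$ ($t{\left(S,F \right)} = \left(- 3 F + F S\right) + 1 = 1 - 3 F + F S$)
$c{\left(O \right)} = -1187$ ($c{\left(O \right)} = 1 - 324 + 108 \left(-8\right) = 1 - 324 - 864 = -1187$)
$c{\left(-37 \right)} - 25 \left(23 - 14\right) = -1187 - 25 \left(23 - 14\right) = -1187 - 25 \cdot 9 = -1187 - 225 = -1412$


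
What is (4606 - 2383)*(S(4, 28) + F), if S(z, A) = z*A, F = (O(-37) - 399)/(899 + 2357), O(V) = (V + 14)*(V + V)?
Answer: 813562425/3256 ≈ 2.4987e+5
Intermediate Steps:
O(V) = 2*V*(14 + V) (O(V) = (14 + V)*(2*V) = 2*V*(14 + V))
F = 1303/3256 (F = (2*(-37)*(14 - 37) - 399)/(899 + 2357) = (2*(-37)*(-23) - 399)/3256 = (1702 - 399)*(1/3256) = 1303*(1/3256) = 1303/3256 ≈ 0.40018)
S(z, A) = A*z
(4606 - 2383)*(S(4, 28) + F) = (4606 - 2383)*(28*4 + 1303/3256) = 2223*(112 + 1303/3256) = 2223*(365975/3256) = 813562425/3256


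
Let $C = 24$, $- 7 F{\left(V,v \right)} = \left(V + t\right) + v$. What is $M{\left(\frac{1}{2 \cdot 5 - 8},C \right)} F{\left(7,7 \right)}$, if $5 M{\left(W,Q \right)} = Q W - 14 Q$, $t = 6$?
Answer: $\frac{1296}{7} \approx 185.14$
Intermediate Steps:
$F{\left(V,v \right)} = - \frac{6}{7} - \frac{V}{7} - \frac{v}{7}$ ($F{\left(V,v \right)} = - \frac{\left(V + 6\right) + v}{7} = - \frac{\left(6 + V\right) + v}{7} = - \frac{6 + V + v}{7} = - \frac{6}{7} - \frac{V}{7} - \frac{v}{7}$)
$M{\left(W,Q \right)} = - \frac{14 Q}{5} + \frac{Q W}{5}$ ($M{\left(W,Q \right)} = \frac{Q W - 14 Q}{5} = \frac{- 14 Q + Q W}{5} = - \frac{14 Q}{5} + \frac{Q W}{5}$)
$M{\left(\frac{1}{2 \cdot 5 - 8},C \right)} F{\left(7,7 \right)} = \frac{1}{5} \cdot 24 \left(-14 + \frac{1}{2 \cdot 5 - 8}\right) \left(- \frac{6}{7} - 1 - 1\right) = \frac{1}{5} \cdot 24 \left(-14 + \frac{1}{10 - 8}\right) \left(- \frac{6}{7} - 1 - 1\right) = \frac{1}{5} \cdot 24 \left(-14 + \frac{1}{2}\right) \left(- \frac{20}{7}\right) = \frac{1}{5} \cdot 24 \left(- \frac{27}{2}\right) \left(- \frac{20}{7}\right) = \left(- \frac{324}{5}\right) \left(- \frac{20}{7}\right) = \frac{1296}{7}$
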